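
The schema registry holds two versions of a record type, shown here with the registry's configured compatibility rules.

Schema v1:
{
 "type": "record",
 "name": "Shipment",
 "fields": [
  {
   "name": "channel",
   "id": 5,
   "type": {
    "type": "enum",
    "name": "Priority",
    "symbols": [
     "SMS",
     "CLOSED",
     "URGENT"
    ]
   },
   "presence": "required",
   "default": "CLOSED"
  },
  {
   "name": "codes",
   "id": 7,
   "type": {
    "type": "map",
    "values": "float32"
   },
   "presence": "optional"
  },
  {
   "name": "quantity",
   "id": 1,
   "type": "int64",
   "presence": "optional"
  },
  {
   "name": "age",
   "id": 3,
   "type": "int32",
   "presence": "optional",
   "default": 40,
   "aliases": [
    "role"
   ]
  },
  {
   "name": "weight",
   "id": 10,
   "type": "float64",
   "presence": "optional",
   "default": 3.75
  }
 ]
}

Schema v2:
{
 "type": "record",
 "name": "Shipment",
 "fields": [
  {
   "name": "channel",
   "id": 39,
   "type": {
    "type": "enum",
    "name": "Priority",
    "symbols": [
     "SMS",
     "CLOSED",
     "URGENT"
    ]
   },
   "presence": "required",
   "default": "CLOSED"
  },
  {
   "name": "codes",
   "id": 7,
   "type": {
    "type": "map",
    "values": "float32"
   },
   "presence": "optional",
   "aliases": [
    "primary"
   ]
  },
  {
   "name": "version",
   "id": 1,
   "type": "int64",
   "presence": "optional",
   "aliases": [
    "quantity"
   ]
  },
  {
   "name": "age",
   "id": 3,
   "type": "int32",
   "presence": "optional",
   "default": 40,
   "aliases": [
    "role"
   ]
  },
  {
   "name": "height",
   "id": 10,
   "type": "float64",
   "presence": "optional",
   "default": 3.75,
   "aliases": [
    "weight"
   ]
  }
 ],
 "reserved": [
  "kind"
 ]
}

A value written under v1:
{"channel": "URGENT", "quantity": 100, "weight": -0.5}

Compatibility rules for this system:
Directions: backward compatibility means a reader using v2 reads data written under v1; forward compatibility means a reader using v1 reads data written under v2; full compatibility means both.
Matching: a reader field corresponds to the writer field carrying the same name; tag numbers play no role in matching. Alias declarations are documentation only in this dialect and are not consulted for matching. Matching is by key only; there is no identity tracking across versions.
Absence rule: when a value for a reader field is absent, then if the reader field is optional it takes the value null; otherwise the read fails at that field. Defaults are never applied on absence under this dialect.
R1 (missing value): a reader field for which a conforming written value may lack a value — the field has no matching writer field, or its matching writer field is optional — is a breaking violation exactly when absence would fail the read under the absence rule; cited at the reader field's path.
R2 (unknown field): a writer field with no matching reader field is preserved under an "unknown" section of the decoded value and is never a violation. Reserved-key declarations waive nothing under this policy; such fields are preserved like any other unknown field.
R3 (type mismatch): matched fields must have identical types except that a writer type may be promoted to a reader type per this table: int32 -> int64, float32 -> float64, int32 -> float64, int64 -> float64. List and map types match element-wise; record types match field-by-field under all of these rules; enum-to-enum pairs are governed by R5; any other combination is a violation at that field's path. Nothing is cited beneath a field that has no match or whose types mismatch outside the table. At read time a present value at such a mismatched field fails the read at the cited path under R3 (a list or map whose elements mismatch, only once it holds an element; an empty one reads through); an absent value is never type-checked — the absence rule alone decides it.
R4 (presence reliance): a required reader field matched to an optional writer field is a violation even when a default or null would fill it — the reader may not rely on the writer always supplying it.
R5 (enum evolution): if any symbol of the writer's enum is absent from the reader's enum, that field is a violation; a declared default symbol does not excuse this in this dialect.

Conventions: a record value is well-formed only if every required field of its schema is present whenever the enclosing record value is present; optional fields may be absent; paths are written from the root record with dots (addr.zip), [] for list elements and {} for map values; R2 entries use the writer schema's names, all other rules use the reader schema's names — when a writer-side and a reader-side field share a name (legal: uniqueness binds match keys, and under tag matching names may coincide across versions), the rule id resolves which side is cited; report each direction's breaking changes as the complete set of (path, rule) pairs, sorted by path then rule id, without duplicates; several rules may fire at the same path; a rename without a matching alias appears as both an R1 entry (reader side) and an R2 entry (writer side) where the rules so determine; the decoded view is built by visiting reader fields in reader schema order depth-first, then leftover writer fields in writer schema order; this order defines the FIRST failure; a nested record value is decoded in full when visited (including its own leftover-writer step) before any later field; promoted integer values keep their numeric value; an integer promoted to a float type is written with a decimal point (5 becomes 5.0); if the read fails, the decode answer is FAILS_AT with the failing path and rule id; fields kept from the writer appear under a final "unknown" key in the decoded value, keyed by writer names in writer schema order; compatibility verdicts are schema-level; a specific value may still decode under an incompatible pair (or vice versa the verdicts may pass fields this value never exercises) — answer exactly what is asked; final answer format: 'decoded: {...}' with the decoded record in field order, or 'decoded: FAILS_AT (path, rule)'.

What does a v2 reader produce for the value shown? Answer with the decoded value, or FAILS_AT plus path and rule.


arrows below run writer -> reader for Shipment
migrating the Shipment value to v2:
  channel := "URGENT"
  codes := null (not supplied -> null)
  version := null (not supplied -> null)
  age := null (not supplied -> null)
  height := null (not supplied -> null)
  writer quantity: kept under "unknown"
  writer weight: kept under "unknown"
  => decoded: {"channel": "URGENT", "codes": null, "version": null, "age": null, "height": null, "unknown": {"quantity": 100, "weight": -0.5}}
checking off the Shipment differences that do not matter here:
  field channel in record Shipment: tag 5 changed to 39 -> fires no rule on Shipment under this dialect and leaves the result unchanged

decoded: {"channel": "URGENT", "codes": null, "version": null, "age": null, "height": null, "unknown": {"quantity": 100, "weight": -0.5}}


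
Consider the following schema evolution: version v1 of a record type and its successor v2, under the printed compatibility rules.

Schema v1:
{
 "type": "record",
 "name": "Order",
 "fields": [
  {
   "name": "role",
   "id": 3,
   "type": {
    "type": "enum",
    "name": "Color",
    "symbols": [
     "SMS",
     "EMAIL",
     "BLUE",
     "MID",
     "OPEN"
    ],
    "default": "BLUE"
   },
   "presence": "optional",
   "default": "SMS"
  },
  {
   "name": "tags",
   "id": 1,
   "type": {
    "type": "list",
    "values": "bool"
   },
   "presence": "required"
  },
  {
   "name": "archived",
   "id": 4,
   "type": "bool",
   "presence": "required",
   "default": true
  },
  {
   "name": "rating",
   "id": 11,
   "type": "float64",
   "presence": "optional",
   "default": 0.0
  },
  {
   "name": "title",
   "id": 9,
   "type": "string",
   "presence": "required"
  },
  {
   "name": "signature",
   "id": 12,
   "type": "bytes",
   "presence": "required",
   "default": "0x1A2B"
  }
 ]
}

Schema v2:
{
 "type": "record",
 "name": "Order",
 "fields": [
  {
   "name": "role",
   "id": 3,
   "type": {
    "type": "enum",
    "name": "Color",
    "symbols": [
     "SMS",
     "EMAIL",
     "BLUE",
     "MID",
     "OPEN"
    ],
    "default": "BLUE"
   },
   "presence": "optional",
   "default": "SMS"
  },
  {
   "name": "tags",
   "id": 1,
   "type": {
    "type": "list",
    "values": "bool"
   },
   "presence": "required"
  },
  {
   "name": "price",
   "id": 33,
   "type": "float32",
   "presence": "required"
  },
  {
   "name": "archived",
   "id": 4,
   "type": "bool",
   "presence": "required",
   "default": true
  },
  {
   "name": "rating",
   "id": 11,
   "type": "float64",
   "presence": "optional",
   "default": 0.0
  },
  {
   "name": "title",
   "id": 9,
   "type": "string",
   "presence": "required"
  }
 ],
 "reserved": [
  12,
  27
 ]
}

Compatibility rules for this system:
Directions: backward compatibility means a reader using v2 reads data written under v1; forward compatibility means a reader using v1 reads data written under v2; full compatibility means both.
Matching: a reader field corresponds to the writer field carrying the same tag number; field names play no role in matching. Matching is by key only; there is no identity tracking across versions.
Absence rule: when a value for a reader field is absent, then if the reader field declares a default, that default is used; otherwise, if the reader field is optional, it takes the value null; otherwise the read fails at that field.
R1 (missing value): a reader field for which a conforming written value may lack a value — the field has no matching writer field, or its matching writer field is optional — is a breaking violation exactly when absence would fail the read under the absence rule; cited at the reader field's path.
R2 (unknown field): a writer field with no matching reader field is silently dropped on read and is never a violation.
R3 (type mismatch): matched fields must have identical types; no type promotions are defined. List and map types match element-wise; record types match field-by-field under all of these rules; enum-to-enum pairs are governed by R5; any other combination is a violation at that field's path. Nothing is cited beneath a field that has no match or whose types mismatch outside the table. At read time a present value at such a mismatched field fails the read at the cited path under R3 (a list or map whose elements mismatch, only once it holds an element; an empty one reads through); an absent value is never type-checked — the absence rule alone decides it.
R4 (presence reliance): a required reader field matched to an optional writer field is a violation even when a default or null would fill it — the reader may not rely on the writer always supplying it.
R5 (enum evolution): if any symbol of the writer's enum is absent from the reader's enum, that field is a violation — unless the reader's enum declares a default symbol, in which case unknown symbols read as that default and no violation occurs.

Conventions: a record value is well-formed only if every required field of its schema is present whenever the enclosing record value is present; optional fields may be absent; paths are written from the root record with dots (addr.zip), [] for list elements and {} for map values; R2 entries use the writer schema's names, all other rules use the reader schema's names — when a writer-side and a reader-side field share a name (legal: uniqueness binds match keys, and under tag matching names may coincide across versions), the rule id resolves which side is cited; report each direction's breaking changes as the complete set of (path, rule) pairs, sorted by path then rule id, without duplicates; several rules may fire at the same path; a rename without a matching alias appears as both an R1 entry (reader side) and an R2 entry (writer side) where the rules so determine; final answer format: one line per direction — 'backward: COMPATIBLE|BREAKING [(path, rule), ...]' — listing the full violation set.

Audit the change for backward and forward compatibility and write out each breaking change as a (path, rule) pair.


backward: BREAKING [(price, R1)]; forward: COMPATIBLE []

arrows below run writer -> reader for Order
backward for Order (reader v2, writer v1):
  writer optional, Color -> Color: reader role maps from writer role
  writer required, list<bool> -> list<bool>: reader tags maps from writer tags
  no writer field matches reader price
  writer required, bool -> bool: reader archived maps from writer archived
  writer optional, float64 -> float64: reader rating maps from writer rating
  writer required, string -> string: reader title maps from writer title
  leftover writer field: signature
  rule R1 violated at price
  => 1 violation(s): backward is BREAKING for Order
forward for Order (reader v1, writer v2):
  writer optional, Color -> Color: reader role maps from writer role
  writer required, list<bool> -> list<bool>: reader tags maps from writer tags
  writer required, bool -> bool: reader archived maps from writer archived
  writer optional, float64 -> float64: reader rating maps from writer rating
  writer required, string -> string: reader title maps from writer title
  no writer field matches reader signature
  leftover writer field: price
  => forward: COMPATIBLE


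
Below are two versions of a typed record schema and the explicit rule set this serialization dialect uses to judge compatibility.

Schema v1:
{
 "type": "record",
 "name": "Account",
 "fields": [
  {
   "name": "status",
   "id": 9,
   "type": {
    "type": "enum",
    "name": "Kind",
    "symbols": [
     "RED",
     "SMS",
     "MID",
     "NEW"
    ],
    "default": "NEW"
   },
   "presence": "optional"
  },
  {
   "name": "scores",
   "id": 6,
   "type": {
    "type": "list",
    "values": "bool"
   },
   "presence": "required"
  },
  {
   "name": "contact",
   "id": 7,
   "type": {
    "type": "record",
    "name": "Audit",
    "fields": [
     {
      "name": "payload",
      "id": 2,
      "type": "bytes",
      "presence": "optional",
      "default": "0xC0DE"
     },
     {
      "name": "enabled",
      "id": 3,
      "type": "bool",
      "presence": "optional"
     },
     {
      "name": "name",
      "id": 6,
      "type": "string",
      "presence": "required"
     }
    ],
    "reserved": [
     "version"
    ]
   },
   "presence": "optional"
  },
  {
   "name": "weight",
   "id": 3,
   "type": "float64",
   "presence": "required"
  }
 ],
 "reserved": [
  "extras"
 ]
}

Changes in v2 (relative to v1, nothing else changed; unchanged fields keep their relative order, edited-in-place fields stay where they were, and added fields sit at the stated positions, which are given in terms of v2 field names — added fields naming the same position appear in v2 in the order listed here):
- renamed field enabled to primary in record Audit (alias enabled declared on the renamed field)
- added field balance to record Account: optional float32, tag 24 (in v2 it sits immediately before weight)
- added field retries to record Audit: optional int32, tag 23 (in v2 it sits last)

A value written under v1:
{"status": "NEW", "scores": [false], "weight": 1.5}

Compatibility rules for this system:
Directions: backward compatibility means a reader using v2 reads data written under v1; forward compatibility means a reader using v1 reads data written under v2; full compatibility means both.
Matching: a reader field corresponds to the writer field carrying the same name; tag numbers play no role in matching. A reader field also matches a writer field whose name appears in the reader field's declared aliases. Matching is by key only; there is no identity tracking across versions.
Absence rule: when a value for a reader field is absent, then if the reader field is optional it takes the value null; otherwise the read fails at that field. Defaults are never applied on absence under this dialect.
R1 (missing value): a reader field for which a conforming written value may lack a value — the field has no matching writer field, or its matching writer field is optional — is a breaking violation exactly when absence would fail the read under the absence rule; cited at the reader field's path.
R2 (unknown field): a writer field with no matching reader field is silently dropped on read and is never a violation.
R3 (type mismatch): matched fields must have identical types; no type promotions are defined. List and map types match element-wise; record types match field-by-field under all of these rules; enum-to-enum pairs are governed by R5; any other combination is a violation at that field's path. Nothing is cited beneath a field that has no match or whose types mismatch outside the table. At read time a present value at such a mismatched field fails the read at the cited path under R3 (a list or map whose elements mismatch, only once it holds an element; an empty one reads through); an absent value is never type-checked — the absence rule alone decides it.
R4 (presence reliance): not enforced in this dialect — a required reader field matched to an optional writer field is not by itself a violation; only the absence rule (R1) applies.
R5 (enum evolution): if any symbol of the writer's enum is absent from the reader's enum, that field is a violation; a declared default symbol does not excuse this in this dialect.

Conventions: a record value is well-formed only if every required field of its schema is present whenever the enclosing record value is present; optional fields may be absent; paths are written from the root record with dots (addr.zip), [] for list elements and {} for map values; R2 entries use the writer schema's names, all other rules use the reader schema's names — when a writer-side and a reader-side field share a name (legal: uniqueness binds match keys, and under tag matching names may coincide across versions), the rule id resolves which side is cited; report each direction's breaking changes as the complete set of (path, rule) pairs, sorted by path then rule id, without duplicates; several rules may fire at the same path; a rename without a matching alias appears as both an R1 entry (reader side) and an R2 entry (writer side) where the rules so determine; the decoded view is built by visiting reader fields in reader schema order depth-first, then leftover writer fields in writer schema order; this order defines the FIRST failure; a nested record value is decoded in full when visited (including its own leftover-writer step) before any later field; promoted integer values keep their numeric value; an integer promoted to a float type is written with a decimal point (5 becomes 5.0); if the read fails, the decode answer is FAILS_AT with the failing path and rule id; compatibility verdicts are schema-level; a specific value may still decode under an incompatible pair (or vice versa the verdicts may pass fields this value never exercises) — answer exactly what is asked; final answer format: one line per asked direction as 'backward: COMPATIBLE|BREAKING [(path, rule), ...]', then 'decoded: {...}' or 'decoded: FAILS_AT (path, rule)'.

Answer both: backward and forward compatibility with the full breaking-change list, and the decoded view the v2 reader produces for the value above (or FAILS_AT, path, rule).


backward: COMPATIBLE []; forward: COMPATIBLE []; decoded: {"status": "NEW", "scores": [false], "contact": null, "balance": null, "weight": 1.5}

each type pair in Account: writer, then reader
backward pass over Account, reader schema v2, writer schema v1:
  status <- status (Kind -> Kind, writer optional)
  scores <- scores (list<bool> -> list<bool>, writer required)
  contact <- contact (Audit -> Audit, writer optional)
  balance: no writer match
  weight <- weight (float64 -> float64, writer required)
  contact.payload <- contact.payload (bytes -> bytes, writer optional)
  contact.primary <- contact.enabled (bool -> bool, writer optional)
  contact.name <- contact.name (string -> string, writer required)
  contact.retries: no writer match
  nothing fires on Account: backward is COMPATIBLE
forward pass over Account, reader schema v1, writer schema v2:
  status <- status (Kind -> Kind, writer optional)
  scores <- scores (list<bool> -> list<bool>, writer required)
  contact <- contact (Audit -> Audit, writer optional)
  weight <- weight (float64 -> float64, writer required)
  writer field balance has no reader counterpart
  contact.payload <- contact.payload (bytes -> bytes, writer optional)
  contact.enabled: no writer match
  contact.name <- contact.name (string -> string, writer required)
  writer field contact.primary has no reader counterpart
  writer field contact.retries has no reader counterpart
  nothing fires on Account: forward is COMPATIBLE
decode (reader v2):
  status := "NEW"
  scores := [false]
  contact := null (absent, optional -> null)
  balance := null (absent, optional -> null)
  weight := 1.5
  => decoded: {"status": "NEW", "scores": [false], "contact": null, "balance": null, "weight": 1.5}


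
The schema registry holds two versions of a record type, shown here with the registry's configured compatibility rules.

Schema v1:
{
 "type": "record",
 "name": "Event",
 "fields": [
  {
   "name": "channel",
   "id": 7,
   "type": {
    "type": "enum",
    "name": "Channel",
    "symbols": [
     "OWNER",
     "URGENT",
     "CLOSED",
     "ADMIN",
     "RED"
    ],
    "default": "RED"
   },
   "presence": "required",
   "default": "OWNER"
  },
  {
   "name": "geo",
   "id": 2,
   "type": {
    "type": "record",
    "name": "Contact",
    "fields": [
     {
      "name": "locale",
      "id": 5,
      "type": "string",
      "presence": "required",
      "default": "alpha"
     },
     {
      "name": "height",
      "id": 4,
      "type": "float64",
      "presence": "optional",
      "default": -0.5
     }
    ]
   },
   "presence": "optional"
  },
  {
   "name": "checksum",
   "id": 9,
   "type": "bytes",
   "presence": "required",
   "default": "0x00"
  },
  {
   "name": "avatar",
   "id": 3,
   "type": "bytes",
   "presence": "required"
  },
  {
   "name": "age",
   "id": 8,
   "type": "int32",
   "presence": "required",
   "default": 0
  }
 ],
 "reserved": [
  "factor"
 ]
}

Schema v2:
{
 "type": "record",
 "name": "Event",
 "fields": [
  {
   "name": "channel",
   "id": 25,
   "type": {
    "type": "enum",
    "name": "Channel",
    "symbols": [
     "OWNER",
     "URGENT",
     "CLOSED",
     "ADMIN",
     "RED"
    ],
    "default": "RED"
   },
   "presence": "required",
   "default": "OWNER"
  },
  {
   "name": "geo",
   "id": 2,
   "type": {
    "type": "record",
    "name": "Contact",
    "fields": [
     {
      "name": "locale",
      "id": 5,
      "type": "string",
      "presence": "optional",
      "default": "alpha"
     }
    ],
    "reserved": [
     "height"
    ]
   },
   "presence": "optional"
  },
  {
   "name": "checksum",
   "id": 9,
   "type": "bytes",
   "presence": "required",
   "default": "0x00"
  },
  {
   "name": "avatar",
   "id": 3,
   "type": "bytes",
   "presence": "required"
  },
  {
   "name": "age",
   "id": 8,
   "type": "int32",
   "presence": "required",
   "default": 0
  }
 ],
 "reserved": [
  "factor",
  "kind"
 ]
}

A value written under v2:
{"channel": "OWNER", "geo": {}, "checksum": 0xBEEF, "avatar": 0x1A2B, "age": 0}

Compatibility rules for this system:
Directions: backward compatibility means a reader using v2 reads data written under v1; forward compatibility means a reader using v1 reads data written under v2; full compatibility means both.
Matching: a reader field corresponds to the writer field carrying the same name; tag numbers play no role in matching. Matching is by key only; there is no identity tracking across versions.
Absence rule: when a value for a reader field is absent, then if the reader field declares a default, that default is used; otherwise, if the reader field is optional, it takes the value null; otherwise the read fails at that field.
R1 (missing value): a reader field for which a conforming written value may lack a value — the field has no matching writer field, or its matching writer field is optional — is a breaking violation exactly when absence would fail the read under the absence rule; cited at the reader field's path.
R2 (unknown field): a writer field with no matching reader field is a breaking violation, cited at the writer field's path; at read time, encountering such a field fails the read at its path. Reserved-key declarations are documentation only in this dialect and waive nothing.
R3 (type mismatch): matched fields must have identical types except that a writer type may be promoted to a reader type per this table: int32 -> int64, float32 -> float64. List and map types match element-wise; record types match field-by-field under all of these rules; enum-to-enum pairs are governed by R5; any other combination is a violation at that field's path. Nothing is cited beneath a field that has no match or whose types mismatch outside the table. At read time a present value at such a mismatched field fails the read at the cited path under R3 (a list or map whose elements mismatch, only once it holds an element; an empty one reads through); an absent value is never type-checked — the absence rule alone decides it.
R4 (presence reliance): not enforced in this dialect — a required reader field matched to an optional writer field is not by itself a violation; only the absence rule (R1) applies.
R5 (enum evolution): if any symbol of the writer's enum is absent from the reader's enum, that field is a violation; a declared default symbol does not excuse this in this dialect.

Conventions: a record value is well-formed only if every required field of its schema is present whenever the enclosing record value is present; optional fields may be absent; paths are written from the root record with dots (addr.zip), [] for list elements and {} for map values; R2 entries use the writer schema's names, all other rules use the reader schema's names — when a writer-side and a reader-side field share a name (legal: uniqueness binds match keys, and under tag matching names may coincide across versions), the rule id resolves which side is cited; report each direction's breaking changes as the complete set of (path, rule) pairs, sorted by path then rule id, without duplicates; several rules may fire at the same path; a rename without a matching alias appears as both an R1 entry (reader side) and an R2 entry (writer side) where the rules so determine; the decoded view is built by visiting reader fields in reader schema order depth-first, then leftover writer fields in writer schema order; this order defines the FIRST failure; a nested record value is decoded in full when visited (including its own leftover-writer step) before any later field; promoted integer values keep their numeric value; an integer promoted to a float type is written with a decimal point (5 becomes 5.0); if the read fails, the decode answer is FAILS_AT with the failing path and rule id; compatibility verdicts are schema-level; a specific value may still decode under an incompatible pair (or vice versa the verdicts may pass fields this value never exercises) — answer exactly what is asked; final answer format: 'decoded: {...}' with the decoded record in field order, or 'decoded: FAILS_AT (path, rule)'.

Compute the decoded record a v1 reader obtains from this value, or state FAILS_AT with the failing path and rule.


each type pair in Event: writer, then reader
decode walk for Event under reader schema v1:
  channel := "OWNER"
  geo.locale := "alpha" (absent -> default)
  geo.height := -0.5 (absent -> default)
  checksum := 0xBEEF
  avatar := 0x1A2B
  age := 0
  => decoded: {"channel": "OWNER", "geo": {"locale": "alpha", "height": -0.5}, "checksum": 0xBEEF, "avatar": 0x1A2B, "age": 0}
diffs on Event not affecting the asked answer:
  removed field height from record Contact (its key "height" joins the reserved list) -> a verdict-level change on Event — the shown value reads the same
  field channel in record Event: tag 7 changed to 25 -> no rule fires on it and the decoded Event view is identical with or without it
  field locale in record Contact: required changed to optional -> no rule fires on it and the decoded Event view is identical with or without it

decoded: {"channel": "OWNER", "geo": {"locale": "alpha", "height": -0.5}, "checksum": 0xBEEF, "avatar": 0x1A2B, "age": 0}


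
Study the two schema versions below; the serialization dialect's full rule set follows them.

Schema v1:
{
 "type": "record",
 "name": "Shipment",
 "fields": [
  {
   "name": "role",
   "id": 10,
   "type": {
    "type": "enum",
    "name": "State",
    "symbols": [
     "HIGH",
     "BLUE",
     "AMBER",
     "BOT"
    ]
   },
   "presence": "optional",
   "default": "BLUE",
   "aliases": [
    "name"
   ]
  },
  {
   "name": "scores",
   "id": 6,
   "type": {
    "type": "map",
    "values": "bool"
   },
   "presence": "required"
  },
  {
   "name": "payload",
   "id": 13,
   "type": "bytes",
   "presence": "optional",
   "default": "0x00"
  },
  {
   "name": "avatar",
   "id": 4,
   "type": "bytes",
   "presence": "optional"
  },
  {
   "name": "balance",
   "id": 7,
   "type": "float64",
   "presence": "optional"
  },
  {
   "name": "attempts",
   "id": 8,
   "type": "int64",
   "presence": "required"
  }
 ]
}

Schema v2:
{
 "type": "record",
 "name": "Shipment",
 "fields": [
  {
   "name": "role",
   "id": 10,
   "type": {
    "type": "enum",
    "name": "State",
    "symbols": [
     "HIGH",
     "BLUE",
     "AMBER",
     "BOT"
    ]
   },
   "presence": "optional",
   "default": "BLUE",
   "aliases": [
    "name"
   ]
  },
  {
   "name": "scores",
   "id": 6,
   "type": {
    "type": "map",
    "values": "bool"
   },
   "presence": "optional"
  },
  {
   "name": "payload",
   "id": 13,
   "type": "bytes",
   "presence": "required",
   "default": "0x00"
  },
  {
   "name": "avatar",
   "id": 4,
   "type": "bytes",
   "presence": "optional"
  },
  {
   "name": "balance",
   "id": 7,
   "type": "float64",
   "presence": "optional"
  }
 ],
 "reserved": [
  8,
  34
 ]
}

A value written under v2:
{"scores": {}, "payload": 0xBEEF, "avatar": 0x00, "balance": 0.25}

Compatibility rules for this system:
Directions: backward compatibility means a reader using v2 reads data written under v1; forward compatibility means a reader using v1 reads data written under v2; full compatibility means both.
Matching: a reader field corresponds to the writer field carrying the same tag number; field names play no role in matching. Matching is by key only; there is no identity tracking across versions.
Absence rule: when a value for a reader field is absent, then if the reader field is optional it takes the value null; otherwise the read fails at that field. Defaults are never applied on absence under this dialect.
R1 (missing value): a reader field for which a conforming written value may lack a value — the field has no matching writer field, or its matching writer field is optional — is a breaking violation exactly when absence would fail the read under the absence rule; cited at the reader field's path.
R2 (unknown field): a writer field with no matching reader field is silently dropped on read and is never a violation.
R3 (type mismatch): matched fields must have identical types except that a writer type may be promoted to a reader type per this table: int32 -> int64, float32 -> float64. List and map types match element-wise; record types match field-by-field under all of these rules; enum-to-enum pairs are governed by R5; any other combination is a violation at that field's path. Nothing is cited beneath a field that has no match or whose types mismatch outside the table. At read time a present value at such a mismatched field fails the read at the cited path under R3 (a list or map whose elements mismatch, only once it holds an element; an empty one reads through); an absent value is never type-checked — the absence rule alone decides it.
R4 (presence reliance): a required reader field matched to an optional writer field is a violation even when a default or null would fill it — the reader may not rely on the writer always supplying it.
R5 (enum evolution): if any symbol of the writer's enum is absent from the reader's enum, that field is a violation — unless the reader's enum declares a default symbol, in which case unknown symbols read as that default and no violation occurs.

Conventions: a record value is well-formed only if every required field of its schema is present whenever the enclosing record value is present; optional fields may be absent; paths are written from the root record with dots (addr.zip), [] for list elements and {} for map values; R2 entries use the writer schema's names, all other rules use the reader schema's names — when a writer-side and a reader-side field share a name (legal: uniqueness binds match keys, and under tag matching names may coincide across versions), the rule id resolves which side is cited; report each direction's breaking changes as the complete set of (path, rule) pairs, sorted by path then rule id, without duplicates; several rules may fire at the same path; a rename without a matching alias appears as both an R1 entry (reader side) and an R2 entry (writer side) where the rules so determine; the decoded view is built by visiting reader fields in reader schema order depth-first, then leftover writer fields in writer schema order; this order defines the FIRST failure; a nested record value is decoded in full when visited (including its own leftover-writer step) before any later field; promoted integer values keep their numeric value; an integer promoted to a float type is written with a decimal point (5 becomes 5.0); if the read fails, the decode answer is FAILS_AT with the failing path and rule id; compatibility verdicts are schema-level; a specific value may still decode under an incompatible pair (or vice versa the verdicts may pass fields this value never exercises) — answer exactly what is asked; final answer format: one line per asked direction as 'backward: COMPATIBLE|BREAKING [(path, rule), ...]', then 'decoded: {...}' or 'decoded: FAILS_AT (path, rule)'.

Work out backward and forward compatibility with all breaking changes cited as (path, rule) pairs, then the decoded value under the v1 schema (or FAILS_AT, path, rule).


in Shipment below, arrows point writer -> reader
backward on Shipment — v2 reading data written by v1:
  State -> State, writer optional: role aligns to role
  map<string, bool> -> map<string, bool>, writer required: scores aligns to scores
  bytes -> bytes, writer optional: payload aligns to payload
  bytes -> bytes, writer optional: avatar aligns to avatar
  float64 -> float64, writer optional: balance aligns to balance
  attempts (writer side), unknown to reader
  violation R1 at payload
  violation R4 at payload
  => backward: BREAKING (2)
forward on Shipment — v1 reading data written by v2:
  State -> State, writer optional: role aligns to role
  map<string, bool> -> map<string, bool>, writer optional: scores aligns to scores
  bytes -> bytes, writer required: payload aligns to payload
  bytes -> bytes, writer optional: avatar aligns to avatar
  float64 -> float64, writer optional: balance aligns to balance
  no writer field matches reader attempts
  violation R1 at attempts
  violation R1 at scores
  violation R4 at scores
  => forward: BREAKING (3)
decoding the Shipment value with the v1 reader:
  role := null (not supplied -> null)
  scores := {}
  payload := 0xBEEF
  avatar := 0x00
  balance := 0.25
  read fails at attempts under R1 (no fill)
  => FAILS_AT (attempts, R1)

backward: BREAKING [(payload, R1), (payload, R4)]; forward: BREAKING [(attempts, R1), (scores, R1), (scores, R4)]; decoded: FAILS_AT (attempts, R1)


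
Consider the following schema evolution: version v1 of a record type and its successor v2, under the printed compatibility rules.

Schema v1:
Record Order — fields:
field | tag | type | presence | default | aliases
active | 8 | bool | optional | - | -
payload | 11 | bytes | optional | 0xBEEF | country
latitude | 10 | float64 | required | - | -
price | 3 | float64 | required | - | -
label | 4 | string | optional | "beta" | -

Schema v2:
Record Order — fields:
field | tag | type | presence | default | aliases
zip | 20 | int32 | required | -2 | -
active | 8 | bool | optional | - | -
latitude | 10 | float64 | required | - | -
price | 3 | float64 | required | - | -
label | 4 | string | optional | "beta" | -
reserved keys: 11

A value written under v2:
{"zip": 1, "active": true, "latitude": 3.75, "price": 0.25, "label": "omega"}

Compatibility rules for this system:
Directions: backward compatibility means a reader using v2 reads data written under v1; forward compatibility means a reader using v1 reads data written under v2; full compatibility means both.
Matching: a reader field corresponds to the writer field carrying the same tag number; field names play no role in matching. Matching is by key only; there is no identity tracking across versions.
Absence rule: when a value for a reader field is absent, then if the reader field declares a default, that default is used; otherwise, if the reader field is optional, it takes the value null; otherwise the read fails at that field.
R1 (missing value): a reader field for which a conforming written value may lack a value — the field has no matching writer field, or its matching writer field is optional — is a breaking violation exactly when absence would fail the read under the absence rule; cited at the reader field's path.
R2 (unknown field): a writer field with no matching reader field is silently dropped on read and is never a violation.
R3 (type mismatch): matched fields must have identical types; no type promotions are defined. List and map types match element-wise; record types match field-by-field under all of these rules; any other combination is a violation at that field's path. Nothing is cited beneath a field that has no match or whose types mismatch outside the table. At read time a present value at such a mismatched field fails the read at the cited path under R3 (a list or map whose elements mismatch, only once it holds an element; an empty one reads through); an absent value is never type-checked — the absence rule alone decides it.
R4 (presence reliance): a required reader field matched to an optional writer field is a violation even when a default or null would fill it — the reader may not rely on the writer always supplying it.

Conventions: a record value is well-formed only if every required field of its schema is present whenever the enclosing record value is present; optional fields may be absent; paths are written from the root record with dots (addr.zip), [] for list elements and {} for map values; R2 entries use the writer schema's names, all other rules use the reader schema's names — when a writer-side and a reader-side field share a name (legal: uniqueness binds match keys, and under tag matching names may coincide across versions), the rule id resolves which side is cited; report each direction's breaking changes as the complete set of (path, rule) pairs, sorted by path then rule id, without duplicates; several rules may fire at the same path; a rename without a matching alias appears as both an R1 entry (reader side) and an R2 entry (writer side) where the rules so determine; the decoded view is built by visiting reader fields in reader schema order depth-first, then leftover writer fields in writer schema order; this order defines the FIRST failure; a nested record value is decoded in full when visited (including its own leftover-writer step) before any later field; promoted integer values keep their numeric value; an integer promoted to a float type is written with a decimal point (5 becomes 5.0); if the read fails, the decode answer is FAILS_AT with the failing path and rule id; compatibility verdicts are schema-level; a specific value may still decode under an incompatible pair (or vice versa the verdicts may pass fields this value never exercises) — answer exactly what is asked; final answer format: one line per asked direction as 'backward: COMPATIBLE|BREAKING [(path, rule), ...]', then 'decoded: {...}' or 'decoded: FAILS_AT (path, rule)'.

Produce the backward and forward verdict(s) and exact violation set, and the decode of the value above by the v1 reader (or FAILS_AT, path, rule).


backward: COMPATIBLE []; forward: COMPATIBLE []; decoded: {"active": true, "payload": 0xBEEF, "latitude": 3.75, "price": 0.25, "label": "omega"}

each type pair in Order: writer, then reader
backward analysis of Order with v2 as reader and v1 as writer:
  zip has no writer counterpart
  active: paired with writer active (bool -> bool; writer optional)
  latitude: paired with writer latitude (float64 -> float64; writer required)
  price: paired with writer price (float64 -> float64; writer required)
  label: paired with writer label (string -> string; writer optional)
  writer payload: unknown to reader
  => no violations; backward on Order: COMPATIBLE
forward analysis of Order with v1 as reader and v2 as writer:
  active: paired with writer active (bool -> bool; writer optional)
  payload has no writer counterpart
  latitude: paired with writer latitude (float64 -> float64; writer required)
  price: paired with writer price (float64 -> float64; writer required)
  label: paired with writer label (string -> string; writer optional)
  writer zip: unknown to reader
  => no violations; forward on Order: COMPATIBLE
migrating the Order value to v1:
  active := true
  payload := 0xBEEF (no value, default fills)
  latitude := 3.75
  price := 0.25
  label := "omega"
  writer zip: unmatched, discarded
  => decoded: {"active": true, "payload": 0xBEEF, "latitude": 3.75, "price": 0.25, "label": "omega"}
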